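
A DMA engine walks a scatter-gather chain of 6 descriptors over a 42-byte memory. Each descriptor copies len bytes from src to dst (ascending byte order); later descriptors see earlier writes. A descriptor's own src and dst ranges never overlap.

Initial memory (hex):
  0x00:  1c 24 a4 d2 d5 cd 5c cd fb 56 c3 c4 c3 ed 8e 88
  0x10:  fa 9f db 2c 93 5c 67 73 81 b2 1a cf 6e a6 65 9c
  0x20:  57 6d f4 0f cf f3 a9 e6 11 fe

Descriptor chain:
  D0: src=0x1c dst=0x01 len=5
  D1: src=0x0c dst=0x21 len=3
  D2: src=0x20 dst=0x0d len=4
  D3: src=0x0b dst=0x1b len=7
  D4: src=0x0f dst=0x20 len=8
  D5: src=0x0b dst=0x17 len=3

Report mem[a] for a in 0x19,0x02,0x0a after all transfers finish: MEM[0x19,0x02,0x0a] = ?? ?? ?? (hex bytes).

[0] 0x1c->0x01 len=5 : 6e a6 65 9c 57
[1] 0x0c->0x21 len=3 : c3 ed 8e
[2] 0x20->0x0d len=4 : 57 c3 ed 8e
[3] 0x0b->0x1b len=7 : c4 c3 57 c3 ed 8e 9f
[4] 0x0f->0x20 len=8 : ed 8e 9f db 2c 93 5c 67
[5] 0x0b->0x17 len=3 : c4 c3 57
query mem[0x19]=0x57, mem[0x02]=0xa6, mem[0x0a]=0xc3

MEM[0x19,0x02,0x0a] = 57 a6 c3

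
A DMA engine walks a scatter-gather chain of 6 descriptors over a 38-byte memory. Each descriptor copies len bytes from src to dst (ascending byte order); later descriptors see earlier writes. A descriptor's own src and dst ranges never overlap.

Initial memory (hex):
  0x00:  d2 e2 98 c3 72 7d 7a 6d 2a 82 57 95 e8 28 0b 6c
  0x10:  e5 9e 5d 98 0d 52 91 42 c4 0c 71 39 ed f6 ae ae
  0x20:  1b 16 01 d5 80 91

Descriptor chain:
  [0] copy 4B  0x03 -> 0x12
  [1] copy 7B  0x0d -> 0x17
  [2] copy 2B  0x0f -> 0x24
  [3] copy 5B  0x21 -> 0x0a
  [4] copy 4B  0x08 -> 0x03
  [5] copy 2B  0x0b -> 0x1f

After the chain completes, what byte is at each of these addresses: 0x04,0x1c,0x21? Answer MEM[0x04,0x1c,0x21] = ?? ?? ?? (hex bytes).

MEM[0x04,0x1c,0x21] = 82 c3 16

[0] 0x03->0x12 len=4 : c3 72 7d 7a
[1] 0x0d->0x17 len=7 : 28 0b 6c e5 9e c3 72
[2] 0x0f->0x24 len=2 : 6c e5
[3] 0x21->0x0a len=5 : 16 01 d5 6c e5
[4] 0x08->0x03 len=4 : 2a 82 16 01
[5] 0x0b->0x1f len=2 : 01 d5
query mem[0x04]=0x82, mem[0x1c]=0xc3, mem[0x21]=0x16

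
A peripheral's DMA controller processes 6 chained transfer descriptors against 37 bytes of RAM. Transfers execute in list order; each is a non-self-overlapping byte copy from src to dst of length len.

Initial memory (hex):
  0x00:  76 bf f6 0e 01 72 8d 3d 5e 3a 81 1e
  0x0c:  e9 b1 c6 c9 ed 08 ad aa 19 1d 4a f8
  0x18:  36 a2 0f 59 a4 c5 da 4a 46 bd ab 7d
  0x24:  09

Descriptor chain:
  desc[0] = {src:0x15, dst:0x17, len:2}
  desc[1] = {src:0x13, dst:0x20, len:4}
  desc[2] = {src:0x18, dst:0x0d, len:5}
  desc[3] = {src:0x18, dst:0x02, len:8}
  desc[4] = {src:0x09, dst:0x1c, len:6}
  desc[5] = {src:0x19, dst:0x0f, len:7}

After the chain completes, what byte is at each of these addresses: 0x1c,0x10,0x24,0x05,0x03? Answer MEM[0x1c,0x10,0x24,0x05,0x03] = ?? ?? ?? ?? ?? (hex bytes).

[0] 0x15->0x17 len=2 : 1d 4a
[1] 0x13->0x20 len=4 : aa 19 1d 4a
[2] 0x18->0x0d len=5 : 4a a2 0f 59 a4
[3] 0x18->0x02 len=8 : 4a a2 0f 59 a4 c5 da 4a
[4] 0x09->0x1c len=6 : 4a 81 1e e9 4a a2
[5] 0x19->0x0f len=7 : a2 0f 59 4a 81 1e e9
query mem[0x1c]=0x4a, mem[0x10]=0x0f, mem[0x24]=0x09, mem[0x05]=0x59, mem[0x03]=0xa2

MEM[0x1c,0x10,0x24,0x05,0x03] = 4a 0f 09 59 a2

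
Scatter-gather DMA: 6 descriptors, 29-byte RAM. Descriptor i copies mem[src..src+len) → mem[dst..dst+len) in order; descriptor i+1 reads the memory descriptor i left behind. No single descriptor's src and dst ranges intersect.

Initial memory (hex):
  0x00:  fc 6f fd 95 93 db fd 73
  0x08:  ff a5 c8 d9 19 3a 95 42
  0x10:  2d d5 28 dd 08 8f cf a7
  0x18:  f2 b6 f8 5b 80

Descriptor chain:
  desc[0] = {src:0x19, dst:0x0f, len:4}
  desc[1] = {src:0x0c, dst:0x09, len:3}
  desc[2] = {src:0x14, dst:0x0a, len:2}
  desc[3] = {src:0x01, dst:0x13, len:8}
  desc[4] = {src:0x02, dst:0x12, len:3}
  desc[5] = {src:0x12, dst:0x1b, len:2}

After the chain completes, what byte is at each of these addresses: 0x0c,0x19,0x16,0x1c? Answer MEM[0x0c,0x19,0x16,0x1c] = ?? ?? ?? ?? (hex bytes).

D0: mem[0x0f..0x12] <- [b6 f8 5b 80]
D1: mem[0x09..0x0b] <- [19 3a 95]
D2: mem[0x0a..0x0b] <- [08 8f]
D3: mem[0x13..0x1a] <- [6f fd 95 93 db fd 73 ff]
D4: mem[0x12..0x14] <- [fd 95 93]
D5: mem[0x1b..0x1c] <- [fd 95]
query mem[0x0c]=0x19, mem[0x19]=0x73, mem[0x16]=0x93, mem[0x1c]=0x95

MEM[0x0c,0x19,0x16,0x1c] = 19 73 93 95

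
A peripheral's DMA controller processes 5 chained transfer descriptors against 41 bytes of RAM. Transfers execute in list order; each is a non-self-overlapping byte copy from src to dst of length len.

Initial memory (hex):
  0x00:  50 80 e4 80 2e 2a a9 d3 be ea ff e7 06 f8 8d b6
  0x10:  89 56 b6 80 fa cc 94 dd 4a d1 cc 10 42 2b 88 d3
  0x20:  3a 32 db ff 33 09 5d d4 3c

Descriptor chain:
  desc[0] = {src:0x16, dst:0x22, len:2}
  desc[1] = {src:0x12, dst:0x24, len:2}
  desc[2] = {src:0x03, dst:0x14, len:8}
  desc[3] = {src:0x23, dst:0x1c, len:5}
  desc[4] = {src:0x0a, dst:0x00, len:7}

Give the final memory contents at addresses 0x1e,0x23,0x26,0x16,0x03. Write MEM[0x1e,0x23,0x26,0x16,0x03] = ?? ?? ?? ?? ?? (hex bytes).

MEM[0x1e,0x23,0x26,0x16,0x03] = 80 dd 5d 2a f8

[0] 0x16->0x22 len=2 : 94 dd
[1] 0x12->0x24 len=2 : b6 80
[2] 0x03->0x14 len=8 : 80 2e 2a a9 d3 be ea ff
[3] 0x23->0x1c len=5 : dd b6 80 5d d4
[4] 0x0a->0x00 len=7 : ff e7 06 f8 8d b6 89
query mem[0x1e]=0x80, mem[0x23]=0xdd, mem[0x26]=0x5d, mem[0x16]=0x2a, mem[0x03]=0xf8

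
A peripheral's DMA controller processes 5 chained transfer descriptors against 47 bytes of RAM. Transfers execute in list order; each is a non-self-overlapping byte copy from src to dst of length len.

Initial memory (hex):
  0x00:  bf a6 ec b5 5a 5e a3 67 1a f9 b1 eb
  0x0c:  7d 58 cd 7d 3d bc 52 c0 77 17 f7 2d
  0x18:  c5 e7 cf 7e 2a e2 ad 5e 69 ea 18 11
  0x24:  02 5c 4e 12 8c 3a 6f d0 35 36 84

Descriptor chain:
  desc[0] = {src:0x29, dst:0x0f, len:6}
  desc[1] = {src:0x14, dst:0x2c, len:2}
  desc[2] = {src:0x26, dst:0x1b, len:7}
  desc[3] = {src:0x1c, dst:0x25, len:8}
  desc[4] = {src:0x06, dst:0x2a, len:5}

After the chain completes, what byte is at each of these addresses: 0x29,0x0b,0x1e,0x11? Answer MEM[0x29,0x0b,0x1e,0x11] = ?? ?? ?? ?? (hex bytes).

#0 dst[0x0f+6] := {0x3a,0x6f,0xd0,0x35,0x36,0x84}
#1 dst[0x2c+2] := {0x84,0x17}
#2 dst[0x1b+7] := {0x4e,0x12,0x8c,0x3a,0x6f,0xd0,0x84}
#3 dst[0x25+8] := {0x12,0x8c,0x3a,0x6f,0xd0,0x84,0x18,0x11}
#4 dst[0x2a+5] := {0xa3,0x67,0x1a,0xf9,0xb1}
query mem[0x29]=0xd0, mem[0x0b]=0xeb, mem[0x1e]=0x3a, mem[0x11]=0xd0

MEM[0x29,0x0b,0x1e,0x11] = d0 eb 3a d0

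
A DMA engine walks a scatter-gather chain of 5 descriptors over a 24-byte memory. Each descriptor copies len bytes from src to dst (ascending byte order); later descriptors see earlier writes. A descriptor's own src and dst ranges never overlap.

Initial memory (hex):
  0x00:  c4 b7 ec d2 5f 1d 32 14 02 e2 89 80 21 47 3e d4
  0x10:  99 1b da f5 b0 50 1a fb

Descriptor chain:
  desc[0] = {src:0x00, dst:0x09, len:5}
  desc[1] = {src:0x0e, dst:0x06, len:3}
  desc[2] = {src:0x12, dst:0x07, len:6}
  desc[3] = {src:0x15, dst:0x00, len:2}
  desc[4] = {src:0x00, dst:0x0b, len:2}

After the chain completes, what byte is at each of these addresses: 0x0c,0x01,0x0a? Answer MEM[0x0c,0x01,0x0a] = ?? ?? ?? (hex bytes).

[0] 0x00->0x09 len=5 : c4 b7 ec d2 5f
[1] 0x0e->0x06 len=3 : 3e d4 99
[2] 0x12->0x07 len=6 : da f5 b0 50 1a fb
[3] 0x15->0x00 len=2 : 50 1a
[4] 0x00->0x0b len=2 : 50 1a
query mem[0x0c]=0x1a, mem[0x01]=0x1a, mem[0x0a]=0x50

MEM[0x0c,0x01,0x0a] = 1a 1a 50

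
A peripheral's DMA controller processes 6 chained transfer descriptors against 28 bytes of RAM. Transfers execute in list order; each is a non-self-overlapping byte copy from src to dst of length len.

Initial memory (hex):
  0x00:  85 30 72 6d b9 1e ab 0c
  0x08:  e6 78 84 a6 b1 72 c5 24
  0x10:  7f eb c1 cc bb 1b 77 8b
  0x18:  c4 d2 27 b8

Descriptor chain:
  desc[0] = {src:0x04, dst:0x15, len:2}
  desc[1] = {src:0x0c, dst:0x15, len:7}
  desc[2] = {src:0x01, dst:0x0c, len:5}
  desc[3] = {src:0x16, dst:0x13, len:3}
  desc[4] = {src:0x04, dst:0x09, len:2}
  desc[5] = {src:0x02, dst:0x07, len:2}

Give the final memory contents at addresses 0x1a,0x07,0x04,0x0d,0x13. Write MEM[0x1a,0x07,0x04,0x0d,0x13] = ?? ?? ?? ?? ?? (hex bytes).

[0] 0x04->0x15 len=2 : b9 1e
[1] 0x0c->0x15 len=7 : b1 72 c5 24 7f eb c1
[2] 0x01->0x0c len=5 : 30 72 6d b9 1e
[3] 0x16->0x13 len=3 : 72 c5 24
[4] 0x04->0x09 len=2 : b9 1e
[5] 0x02->0x07 len=2 : 72 6d
query mem[0x1a]=0xeb, mem[0x07]=0x72, mem[0x04]=0xb9, mem[0x0d]=0x72, mem[0x13]=0x72

MEM[0x1a,0x07,0x04,0x0d,0x13] = eb 72 b9 72 72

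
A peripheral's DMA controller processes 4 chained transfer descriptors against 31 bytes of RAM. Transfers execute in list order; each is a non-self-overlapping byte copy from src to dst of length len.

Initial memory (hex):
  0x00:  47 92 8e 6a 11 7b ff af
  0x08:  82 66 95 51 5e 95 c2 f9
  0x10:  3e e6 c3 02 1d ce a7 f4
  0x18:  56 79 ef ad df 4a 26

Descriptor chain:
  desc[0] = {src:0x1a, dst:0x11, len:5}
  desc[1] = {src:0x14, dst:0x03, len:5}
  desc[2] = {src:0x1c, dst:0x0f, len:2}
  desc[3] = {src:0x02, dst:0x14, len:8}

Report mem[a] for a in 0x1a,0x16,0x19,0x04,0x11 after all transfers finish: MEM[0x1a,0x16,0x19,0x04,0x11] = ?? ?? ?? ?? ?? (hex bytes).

#0 dst[0x11+5] := {0xef,0xad,0xdf,0x4a,0x26}
#1 dst[0x03+5] := {0x4a,0x26,0xa7,0xf4,0x56}
#2 dst[0x0f+2] := {0xdf,0x4a}
#3 dst[0x14+8] := {0x8e,0x4a,0x26,0xa7,0xf4,0x56,0x82,0x66}
query mem[0x1a]=0x82, mem[0x16]=0x26, mem[0x19]=0x56, mem[0x04]=0x26, mem[0x11]=0xef

MEM[0x1a,0x16,0x19,0x04,0x11] = 82 26 56 26 ef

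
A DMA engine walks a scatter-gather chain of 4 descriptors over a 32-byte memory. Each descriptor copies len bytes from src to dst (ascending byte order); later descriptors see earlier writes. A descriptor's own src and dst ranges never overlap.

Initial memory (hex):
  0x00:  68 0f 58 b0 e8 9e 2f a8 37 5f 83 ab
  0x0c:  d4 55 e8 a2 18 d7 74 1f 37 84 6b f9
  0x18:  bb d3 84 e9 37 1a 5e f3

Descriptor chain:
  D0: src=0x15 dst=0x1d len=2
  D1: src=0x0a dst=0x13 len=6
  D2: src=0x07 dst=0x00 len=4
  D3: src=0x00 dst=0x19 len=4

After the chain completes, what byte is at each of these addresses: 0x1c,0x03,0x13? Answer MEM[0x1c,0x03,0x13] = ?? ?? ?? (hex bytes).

MEM[0x1c,0x03,0x13] = 83 83 83

  after D0: wrote 2B at 0x1d = 846b
  after D1: wrote 6B at 0x13 = 83abd455e8a2
  after D2: wrote 4B at 0x00 = a8375f83
  after D3: wrote 4B at 0x19 = a8375f83
query mem[0x1c]=0x83, mem[0x03]=0x83, mem[0x13]=0x83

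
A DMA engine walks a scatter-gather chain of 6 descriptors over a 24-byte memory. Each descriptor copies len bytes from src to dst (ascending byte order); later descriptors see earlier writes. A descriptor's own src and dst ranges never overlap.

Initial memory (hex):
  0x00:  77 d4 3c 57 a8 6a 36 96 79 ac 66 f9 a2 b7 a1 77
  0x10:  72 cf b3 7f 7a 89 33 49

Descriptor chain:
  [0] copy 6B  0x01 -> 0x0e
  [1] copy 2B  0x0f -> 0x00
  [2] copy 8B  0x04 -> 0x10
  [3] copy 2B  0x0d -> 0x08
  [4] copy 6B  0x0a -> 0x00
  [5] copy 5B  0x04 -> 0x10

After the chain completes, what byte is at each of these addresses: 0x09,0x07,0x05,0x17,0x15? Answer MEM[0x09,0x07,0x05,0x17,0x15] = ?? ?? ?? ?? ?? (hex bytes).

[0] 0x01->0x0e len=6 : d4 3c 57 a8 6a 36
[1] 0x0f->0x00 len=2 : 3c 57
[2] 0x04->0x10 len=8 : a8 6a 36 96 79 ac 66 f9
[3] 0x0d->0x08 len=2 : b7 d4
[4] 0x0a->0x00 len=6 : 66 f9 a2 b7 d4 3c
[5] 0x04->0x10 len=5 : d4 3c 36 96 b7
query mem[0x09]=0xd4, mem[0x07]=0x96, mem[0x05]=0x3c, mem[0x17]=0xf9, mem[0x15]=0xac

MEM[0x09,0x07,0x05,0x17,0x15] = d4 96 3c f9 ac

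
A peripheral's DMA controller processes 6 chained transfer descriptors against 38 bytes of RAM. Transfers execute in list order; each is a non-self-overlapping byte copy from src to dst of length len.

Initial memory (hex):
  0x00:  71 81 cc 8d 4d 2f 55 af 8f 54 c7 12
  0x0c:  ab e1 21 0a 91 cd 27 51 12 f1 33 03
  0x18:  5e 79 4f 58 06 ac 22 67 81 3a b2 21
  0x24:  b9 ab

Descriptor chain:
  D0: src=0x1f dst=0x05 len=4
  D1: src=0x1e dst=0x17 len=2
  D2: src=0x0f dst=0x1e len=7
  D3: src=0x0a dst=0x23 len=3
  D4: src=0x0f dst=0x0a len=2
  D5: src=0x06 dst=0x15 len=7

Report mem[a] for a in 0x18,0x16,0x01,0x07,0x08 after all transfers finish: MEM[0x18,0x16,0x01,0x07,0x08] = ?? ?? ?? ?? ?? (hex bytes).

D0: mem[0x05..0x08] <- [67 81 3a b2]
D1: mem[0x17..0x18] <- [22 67]
D2: mem[0x1e..0x24] <- [0a 91 cd 27 51 12 f1]
D3: mem[0x23..0x25] <- [c7 12 ab]
D4: mem[0x0a..0x0b] <- [0a 91]
D5: mem[0x15..0x1b] <- [81 3a b2 54 0a 91 ab]
query mem[0x18]=0x54, mem[0x16]=0x3a, mem[0x01]=0x81, mem[0x07]=0x3a, mem[0x08]=0xb2

MEM[0x18,0x16,0x01,0x07,0x08] = 54 3a 81 3a b2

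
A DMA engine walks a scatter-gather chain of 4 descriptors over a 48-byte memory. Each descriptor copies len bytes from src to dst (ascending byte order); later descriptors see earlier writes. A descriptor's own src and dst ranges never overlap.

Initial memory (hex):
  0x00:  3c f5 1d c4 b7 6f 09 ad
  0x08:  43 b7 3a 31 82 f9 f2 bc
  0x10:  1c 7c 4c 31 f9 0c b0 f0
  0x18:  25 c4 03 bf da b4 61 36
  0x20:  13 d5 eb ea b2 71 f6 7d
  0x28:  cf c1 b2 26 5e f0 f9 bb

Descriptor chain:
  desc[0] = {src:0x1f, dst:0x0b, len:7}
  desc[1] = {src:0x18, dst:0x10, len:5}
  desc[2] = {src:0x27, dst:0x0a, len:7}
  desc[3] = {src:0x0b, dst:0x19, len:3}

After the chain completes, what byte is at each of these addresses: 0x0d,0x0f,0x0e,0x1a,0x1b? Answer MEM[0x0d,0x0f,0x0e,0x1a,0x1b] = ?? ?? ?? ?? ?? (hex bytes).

MEM[0x0d,0x0f,0x0e,0x1a,0x1b] = b2 5e 26 c1 b2

  after D0: wrote 7B at 0x0b = 3613d5ebeab271
  after D1: wrote 5B at 0x10 = 25c403bfda
  after D2: wrote 7B at 0x0a = 7dcfc1b2265ef0
  after D3: wrote 3B at 0x19 = cfc1b2
query mem[0x0d]=0xb2, mem[0x0f]=0x5e, mem[0x0e]=0x26, mem[0x1a]=0xc1, mem[0x1b]=0xb2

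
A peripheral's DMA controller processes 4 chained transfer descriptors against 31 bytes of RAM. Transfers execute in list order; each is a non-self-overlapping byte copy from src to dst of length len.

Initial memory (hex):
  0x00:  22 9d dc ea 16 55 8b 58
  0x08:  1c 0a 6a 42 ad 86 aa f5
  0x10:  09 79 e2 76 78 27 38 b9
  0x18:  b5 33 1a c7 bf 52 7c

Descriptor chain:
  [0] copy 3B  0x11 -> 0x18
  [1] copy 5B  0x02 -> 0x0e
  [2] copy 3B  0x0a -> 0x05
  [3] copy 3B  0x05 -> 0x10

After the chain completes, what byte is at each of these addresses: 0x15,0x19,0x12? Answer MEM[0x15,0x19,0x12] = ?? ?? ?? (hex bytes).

D0: mem[0x18..0x1a] <- [79 e2 76]
D1: mem[0x0e..0x12] <- [dc ea 16 55 8b]
D2: mem[0x05..0x07] <- [6a 42 ad]
D3: mem[0x10..0x12] <- [6a 42 ad]
query mem[0x15]=0x27, mem[0x19]=0xe2, mem[0x12]=0xad

MEM[0x15,0x19,0x12] = 27 e2 ad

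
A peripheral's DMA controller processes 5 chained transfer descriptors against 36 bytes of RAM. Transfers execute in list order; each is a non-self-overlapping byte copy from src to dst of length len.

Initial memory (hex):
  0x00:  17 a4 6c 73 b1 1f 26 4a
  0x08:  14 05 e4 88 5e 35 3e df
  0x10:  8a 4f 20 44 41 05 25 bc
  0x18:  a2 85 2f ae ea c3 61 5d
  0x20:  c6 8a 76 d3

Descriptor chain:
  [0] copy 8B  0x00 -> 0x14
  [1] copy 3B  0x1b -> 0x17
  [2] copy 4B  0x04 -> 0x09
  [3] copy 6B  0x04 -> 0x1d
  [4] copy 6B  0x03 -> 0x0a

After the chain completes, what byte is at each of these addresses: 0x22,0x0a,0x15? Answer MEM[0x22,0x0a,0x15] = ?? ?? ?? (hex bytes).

  after D0: wrote 8B at 0x14 = 17a46c73b11f264a
  after D1: wrote 3B at 0x17 = 4aeac3
  after D2: wrote 4B at 0x09 = b11f264a
  after D3: wrote 6B at 0x1d = b11f264a14b1
  after D4: wrote 6B at 0x0a = 73b11f264a14
query mem[0x22]=0xb1, mem[0x0a]=0x73, mem[0x15]=0xa4

MEM[0x22,0x0a,0x15] = b1 73 a4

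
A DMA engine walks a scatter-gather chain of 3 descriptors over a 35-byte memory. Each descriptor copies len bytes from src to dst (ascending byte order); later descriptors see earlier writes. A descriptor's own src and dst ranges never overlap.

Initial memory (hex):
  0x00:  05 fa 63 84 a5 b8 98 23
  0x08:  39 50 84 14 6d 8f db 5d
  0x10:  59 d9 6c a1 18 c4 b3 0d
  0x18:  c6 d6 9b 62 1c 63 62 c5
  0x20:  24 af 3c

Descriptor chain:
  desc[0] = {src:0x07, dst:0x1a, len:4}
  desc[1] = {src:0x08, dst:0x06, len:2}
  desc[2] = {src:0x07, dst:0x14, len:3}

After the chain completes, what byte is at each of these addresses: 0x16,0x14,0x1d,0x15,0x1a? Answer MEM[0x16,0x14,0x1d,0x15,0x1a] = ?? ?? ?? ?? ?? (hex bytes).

D0: mem[0x1a..0x1d] <- [23 39 50 84]
D1: mem[0x06..0x07] <- [39 50]
D2: mem[0x14..0x16] <- [50 39 50]
query mem[0x16]=0x50, mem[0x14]=0x50, mem[0x1d]=0x84, mem[0x15]=0x39, mem[0x1a]=0x23

MEM[0x16,0x14,0x1d,0x15,0x1a] = 50 50 84 39 23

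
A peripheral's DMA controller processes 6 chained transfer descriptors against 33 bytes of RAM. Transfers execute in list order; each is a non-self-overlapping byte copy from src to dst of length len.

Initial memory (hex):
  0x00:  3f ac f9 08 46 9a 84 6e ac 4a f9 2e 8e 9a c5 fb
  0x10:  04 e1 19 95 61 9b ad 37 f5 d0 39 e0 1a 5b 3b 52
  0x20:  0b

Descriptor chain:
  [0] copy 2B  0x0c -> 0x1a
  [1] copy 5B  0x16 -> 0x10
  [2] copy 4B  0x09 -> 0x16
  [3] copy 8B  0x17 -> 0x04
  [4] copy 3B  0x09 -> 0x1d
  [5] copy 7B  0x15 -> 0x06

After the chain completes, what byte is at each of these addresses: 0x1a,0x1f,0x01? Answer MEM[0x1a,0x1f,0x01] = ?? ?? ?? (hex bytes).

MEM[0x1a,0x1f,0x01] = 8e 3b ac

#0 dst[0x1a+2] := {0x8e,0x9a}
#1 dst[0x10+5] := {0xad,0x37,0xf5,0xd0,0x8e}
#2 dst[0x16+4] := {0x4a,0xf9,0x2e,0x8e}
#3 dst[0x04+8] := {0xf9,0x2e,0x8e,0x8e,0x9a,0x1a,0x5b,0x3b}
#4 dst[0x1d+3] := {0x1a,0x5b,0x3b}
#5 dst[0x06+7] := {0x9b,0x4a,0xf9,0x2e,0x8e,0x8e,0x9a}
query mem[0x1a]=0x8e, mem[0x1f]=0x3b, mem[0x01]=0xac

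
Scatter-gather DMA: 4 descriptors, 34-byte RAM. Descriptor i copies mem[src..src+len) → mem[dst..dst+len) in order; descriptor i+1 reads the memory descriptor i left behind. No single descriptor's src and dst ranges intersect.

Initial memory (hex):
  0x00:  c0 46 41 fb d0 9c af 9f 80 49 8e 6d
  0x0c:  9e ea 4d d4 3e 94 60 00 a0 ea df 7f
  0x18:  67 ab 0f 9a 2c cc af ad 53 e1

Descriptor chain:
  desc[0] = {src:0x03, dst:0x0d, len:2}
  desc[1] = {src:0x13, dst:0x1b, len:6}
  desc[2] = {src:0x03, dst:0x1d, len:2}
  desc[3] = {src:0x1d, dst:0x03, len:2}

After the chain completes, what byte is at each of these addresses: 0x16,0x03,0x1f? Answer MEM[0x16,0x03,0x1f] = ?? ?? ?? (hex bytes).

[0] 0x03->0x0d len=2 : fb d0
[1] 0x13->0x1b len=6 : 00 a0 ea df 7f 67
[2] 0x03->0x1d len=2 : fb d0
[3] 0x1d->0x03 len=2 : fb d0
query mem[0x16]=0xdf, mem[0x03]=0xfb, mem[0x1f]=0x7f

MEM[0x16,0x03,0x1f] = df fb 7f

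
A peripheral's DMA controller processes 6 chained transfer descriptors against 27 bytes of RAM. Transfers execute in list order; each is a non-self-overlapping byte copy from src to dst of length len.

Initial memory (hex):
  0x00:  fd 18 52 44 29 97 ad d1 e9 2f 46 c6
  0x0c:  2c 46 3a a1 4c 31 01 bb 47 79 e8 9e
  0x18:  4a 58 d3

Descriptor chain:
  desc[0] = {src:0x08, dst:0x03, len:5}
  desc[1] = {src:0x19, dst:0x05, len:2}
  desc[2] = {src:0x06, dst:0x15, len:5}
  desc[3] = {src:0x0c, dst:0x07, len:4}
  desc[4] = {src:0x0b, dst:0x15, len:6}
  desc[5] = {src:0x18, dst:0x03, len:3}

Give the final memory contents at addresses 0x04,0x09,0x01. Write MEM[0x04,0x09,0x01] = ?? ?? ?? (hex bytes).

MEM[0x04,0x09,0x01] = a1 3a 18

[0] 0x08->0x03 len=5 : e9 2f 46 c6 2c
[1] 0x19->0x05 len=2 : 58 d3
[2] 0x06->0x15 len=5 : d3 2c e9 2f 46
[3] 0x0c->0x07 len=4 : 2c 46 3a a1
[4] 0x0b->0x15 len=6 : c6 2c 46 3a a1 4c
[5] 0x18->0x03 len=3 : 3a a1 4c
query mem[0x04]=0xa1, mem[0x09]=0x3a, mem[0x01]=0x18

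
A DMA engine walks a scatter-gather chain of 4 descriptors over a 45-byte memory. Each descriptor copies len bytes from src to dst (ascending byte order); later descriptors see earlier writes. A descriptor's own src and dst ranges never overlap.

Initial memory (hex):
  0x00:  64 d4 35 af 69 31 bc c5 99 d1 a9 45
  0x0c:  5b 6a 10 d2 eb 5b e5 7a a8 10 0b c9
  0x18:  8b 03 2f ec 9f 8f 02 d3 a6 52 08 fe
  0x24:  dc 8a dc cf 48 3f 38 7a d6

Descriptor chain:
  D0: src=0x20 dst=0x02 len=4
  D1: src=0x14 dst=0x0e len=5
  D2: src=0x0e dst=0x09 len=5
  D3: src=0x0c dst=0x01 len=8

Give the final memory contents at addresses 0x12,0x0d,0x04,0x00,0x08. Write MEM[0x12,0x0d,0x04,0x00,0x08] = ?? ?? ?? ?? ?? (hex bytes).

MEM[0x12,0x0d,0x04,0x00,0x08] = 8b 8b 10 64 7a

[0] 0x20->0x02 len=4 : a6 52 08 fe
[1] 0x14->0x0e len=5 : a8 10 0b c9 8b
[2] 0x0e->0x09 len=5 : a8 10 0b c9 8b
[3] 0x0c->0x01 len=8 : c9 8b a8 10 0b c9 8b 7a
query mem[0x12]=0x8b, mem[0x0d]=0x8b, mem[0x04]=0x10, mem[0x00]=0x64, mem[0x08]=0x7a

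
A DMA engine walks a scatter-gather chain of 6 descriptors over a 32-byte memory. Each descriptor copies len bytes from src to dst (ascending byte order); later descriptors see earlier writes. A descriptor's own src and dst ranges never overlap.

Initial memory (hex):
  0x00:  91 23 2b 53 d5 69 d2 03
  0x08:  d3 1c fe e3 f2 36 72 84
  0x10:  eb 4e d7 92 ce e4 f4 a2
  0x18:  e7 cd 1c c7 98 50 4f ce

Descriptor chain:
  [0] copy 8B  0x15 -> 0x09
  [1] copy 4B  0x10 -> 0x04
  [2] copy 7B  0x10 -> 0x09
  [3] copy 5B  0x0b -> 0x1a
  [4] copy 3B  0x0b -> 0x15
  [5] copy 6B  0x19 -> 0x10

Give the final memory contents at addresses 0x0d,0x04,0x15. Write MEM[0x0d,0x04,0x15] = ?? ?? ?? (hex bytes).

MEM[0x0d,0x04,0x15] = ce 98 f4

[0] 0x15->0x09 len=8 : e4 f4 a2 e7 cd 1c c7 98
[1] 0x10->0x04 len=4 : 98 4e d7 92
[2] 0x10->0x09 len=7 : 98 4e d7 92 ce e4 f4
[3] 0x0b->0x1a len=5 : d7 92 ce e4 f4
[4] 0x0b->0x15 len=3 : d7 92 ce
[5] 0x19->0x10 len=6 : cd d7 92 ce e4 f4
query mem[0x0d]=0xce, mem[0x04]=0x98, mem[0x15]=0xf4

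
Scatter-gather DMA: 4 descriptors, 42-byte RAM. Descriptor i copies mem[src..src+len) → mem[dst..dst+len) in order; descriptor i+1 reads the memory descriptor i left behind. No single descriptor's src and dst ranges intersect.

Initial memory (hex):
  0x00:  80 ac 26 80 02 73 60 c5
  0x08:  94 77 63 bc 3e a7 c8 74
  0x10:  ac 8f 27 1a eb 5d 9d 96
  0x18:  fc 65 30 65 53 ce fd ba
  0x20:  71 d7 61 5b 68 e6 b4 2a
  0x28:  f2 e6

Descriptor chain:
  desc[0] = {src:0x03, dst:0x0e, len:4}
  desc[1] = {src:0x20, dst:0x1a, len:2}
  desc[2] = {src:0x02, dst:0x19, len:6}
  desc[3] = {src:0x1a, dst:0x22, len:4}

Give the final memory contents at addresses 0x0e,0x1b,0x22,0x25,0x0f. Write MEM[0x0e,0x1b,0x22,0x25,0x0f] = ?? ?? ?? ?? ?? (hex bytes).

MEM[0x0e,0x1b,0x22,0x25,0x0f] = 80 02 80 60 02

  after D0: wrote 4B at 0x0e = 80027360
  after D1: wrote 2B at 0x1a = 71d7
  after D2: wrote 6B at 0x19 = 2680027360c5
  after D3: wrote 4B at 0x22 = 80027360
query mem[0x0e]=0x80, mem[0x1b]=0x02, mem[0x22]=0x80, mem[0x25]=0x60, mem[0x0f]=0x02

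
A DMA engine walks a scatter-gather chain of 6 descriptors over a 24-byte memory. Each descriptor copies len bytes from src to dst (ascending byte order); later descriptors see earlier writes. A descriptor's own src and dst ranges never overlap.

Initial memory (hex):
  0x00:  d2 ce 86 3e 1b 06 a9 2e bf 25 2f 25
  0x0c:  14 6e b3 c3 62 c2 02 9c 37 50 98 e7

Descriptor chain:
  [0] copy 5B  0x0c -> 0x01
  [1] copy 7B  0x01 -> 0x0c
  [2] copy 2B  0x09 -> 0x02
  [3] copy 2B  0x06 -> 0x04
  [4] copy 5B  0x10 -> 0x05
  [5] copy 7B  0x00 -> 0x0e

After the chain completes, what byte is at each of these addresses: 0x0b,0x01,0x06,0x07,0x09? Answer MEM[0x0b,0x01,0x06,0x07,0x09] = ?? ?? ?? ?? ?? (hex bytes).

#0 dst[0x01+5] := {0x14,0x6e,0xb3,0xc3,0x62}
#1 dst[0x0c+7] := {0x14,0x6e,0xb3,0xc3,0x62,0xa9,0x2e}
#2 dst[0x02+2] := {0x25,0x2f}
#3 dst[0x04+2] := {0xa9,0x2e}
#4 dst[0x05+5] := {0x62,0xa9,0x2e,0x9c,0x37}
#5 dst[0x0e+7] := {0xd2,0x14,0x25,0x2f,0xa9,0x62,0xa9}
query mem[0x0b]=0x25, mem[0x01]=0x14, mem[0x06]=0xa9, mem[0x07]=0x2e, mem[0x09]=0x37

MEM[0x0b,0x01,0x06,0x07,0x09] = 25 14 a9 2e 37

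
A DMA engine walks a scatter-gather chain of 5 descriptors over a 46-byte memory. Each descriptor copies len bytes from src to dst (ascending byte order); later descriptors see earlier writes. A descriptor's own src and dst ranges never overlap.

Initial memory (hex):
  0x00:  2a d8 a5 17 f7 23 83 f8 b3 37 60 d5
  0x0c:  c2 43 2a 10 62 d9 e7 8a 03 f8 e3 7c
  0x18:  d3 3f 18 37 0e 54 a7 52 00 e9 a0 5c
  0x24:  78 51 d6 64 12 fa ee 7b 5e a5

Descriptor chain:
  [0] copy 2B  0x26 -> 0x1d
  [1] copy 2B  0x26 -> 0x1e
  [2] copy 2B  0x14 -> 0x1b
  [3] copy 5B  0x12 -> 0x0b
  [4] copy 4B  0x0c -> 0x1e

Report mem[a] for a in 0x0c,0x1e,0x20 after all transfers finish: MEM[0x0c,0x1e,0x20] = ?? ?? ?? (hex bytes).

MEM[0x0c,0x1e,0x20] = 8a 8a f8

  after D0: wrote 2B at 0x1d = d664
  after D1: wrote 2B at 0x1e = d664
  after D2: wrote 2B at 0x1b = 03f8
  after D3: wrote 5B at 0x0b = e78a03f8e3
  after D4: wrote 4B at 0x1e = 8a03f8e3
query mem[0x0c]=0x8a, mem[0x1e]=0x8a, mem[0x20]=0xf8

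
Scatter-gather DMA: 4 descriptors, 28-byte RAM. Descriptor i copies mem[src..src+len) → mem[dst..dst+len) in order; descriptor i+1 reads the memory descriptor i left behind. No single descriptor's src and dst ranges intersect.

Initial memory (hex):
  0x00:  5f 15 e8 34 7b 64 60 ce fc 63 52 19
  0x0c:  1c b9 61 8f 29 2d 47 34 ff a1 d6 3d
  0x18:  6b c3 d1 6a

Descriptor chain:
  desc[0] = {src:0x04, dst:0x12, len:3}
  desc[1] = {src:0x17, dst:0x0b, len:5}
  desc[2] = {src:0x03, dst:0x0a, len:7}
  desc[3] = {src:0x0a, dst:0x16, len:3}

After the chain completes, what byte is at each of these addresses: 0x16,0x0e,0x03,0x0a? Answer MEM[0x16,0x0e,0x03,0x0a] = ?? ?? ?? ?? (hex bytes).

MEM[0x16,0x0e,0x03,0x0a] = 34 ce 34 34

D0: mem[0x12..0x14] <- [7b 64 60]
D1: mem[0x0b..0x0f] <- [3d 6b c3 d1 6a]
D2: mem[0x0a..0x10] <- [34 7b 64 60 ce fc 63]
D3: mem[0x16..0x18] <- [34 7b 64]
query mem[0x16]=0x34, mem[0x0e]=0xce, mem[0x03]=0x34, mem[0x0a]=0x34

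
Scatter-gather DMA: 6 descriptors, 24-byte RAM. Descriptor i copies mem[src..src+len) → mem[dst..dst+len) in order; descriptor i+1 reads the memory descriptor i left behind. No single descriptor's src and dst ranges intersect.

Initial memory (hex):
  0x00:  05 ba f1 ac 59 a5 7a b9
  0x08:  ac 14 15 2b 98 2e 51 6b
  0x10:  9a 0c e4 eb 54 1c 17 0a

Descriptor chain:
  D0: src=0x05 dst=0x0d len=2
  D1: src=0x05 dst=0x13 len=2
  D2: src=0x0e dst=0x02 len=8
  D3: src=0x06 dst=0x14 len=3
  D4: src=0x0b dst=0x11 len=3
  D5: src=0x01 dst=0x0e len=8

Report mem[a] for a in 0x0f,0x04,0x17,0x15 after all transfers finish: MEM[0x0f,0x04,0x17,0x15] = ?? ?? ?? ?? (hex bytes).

  after D0: wrote 2B at 0x0d = a57a
  after D1: wrote 2B at 0x13 = a57a
  after D2: wrote 8B at 0x02 = 7a6b9a0ce4a57a1c
  after D3: wrote 3B at 0x14 = e4a57a
  after D4: wrote 3B at 0x11 = 2b98a5
  after D5: wrote 8B at 0x0e = ba7a6b9a0ce4a57a
query mem[0x0f]=0x7a, mem[0x04]=0x9a, mem[0x17]=0x0a, mem[0x15]=0x7a

MEM[0x0f,0x04,0x17,0x15] = 7a 9a 0a 7a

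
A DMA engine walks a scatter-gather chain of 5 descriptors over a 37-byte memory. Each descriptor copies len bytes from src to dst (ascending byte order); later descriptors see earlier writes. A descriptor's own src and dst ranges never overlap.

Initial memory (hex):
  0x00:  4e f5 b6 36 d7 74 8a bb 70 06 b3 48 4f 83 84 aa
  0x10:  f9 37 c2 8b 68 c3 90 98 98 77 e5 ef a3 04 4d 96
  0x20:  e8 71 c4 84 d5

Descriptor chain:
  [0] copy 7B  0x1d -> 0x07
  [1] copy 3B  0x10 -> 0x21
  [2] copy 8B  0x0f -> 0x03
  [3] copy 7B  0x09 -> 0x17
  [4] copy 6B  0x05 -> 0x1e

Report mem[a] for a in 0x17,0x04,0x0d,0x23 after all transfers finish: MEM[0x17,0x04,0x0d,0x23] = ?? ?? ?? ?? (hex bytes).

  after D0: wrote 7B at 0x07 = 044d96e871c484
  after D1: wrote 3B at 0x21 = f937c2
  after D2: wrote 8B at 0x03 = aaf937c28b68c390
  after D3: wrote 7B at 0x17 = c39071c48484aa
  after D4: wrote 6B at 0x1e = 37c28b68c390
query mem[0x17]=0xc3, mem[0x04]=0xf9, mem[0x0d]=0x84, mem[0x23]=0x90

MEM[0x17,0x04,0x0d,0x23] = c3 f9 84 90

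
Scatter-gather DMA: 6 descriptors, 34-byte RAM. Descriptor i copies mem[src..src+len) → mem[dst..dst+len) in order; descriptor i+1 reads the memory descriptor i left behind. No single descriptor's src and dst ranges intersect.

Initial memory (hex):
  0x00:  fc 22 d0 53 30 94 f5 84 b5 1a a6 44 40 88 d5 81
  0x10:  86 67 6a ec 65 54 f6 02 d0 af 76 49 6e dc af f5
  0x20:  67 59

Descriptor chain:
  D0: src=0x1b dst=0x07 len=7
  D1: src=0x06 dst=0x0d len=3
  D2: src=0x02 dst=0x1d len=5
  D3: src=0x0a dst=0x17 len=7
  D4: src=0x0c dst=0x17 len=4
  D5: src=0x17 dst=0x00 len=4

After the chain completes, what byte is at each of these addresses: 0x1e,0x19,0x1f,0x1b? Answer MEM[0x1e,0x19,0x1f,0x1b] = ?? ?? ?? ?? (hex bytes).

  after D0: wrote 7B at 0x07 = 496edcaff56759
  after D1: wrote 3B at 0x0d = f5496e
  after D2: wrote 5B at 0x1d = d0533094f5
  after D3: wrote 7B at 0x17 = aff567f5496e86
  after D4: wrote 4B at 0x17 = 67f5496e
  after D5: wrote 4B at 0x00 = 67f5496e
query mem[0x1e]=0x53, mem[0x19]=0x49, mem[0x1f]=0x30, mem[0x1b]=0x49

MEM[0x1e,0x19,0x1f,0x1b] = 53 49 30 49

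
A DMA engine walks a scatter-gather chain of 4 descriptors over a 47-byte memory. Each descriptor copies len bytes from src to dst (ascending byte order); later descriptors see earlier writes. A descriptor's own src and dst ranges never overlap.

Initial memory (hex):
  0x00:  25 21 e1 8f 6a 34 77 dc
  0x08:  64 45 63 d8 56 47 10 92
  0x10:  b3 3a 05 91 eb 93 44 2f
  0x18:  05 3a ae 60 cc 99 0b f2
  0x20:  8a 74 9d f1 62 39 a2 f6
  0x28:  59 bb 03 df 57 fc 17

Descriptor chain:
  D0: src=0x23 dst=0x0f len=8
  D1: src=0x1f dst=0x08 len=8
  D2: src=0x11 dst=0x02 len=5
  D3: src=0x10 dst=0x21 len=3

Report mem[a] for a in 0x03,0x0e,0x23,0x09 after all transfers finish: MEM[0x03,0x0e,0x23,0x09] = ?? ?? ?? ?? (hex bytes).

[0] 0x23->0x0f len=8 : f1 62 39 a2 f6 59 bb 03
[1] 0x1f->0x08 len=8 : f2 8a 74 9d f1 62 39 a2
[2] 0x11->0x02 len=5 : 39 a2 f6 59 bb
[3] 0x10->0x21 len=3 : 62 39 a2
query mem[0x03]=0xa2, mem[0x0e]=0x39, mem[0x23]=0xa2, mem[0x09]=0x8a

MEM[0x03,0x0e,0x23,0x09] = a2 39 a2 8a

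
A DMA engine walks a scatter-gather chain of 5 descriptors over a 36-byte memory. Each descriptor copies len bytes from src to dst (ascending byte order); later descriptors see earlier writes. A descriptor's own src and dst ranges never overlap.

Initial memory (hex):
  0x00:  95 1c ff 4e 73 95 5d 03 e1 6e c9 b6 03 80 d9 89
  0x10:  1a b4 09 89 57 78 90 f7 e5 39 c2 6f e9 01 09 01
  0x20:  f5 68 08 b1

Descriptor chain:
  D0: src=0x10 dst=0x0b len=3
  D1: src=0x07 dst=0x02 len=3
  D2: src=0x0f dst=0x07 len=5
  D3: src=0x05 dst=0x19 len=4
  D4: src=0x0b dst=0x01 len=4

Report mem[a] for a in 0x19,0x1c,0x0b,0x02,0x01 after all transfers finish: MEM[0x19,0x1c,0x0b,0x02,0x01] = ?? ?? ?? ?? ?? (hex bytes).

D0: mem[0x0b..0x0d] <- [1a b4 09]
D1: mem[0x02..0x04] <- [03 e1 6e]
D2: mem[0x07..0x0b] <- [89 1a b4 09 89]
D3: mem[0x19..0x1c] <- [95 5d 89 1a]
D4: mem[0x01..0x04] <- [89 b4 09 d9]
query mem[0x19]=0x95, mem[0x1c]=0x1a, mem[0x0b]=0x89, mem[0x02]=0xb4, mem[0x01]=0x89

MEM[0x19,0x1c,0x0b,0x02,0x01] = 95 1a 89 b4 89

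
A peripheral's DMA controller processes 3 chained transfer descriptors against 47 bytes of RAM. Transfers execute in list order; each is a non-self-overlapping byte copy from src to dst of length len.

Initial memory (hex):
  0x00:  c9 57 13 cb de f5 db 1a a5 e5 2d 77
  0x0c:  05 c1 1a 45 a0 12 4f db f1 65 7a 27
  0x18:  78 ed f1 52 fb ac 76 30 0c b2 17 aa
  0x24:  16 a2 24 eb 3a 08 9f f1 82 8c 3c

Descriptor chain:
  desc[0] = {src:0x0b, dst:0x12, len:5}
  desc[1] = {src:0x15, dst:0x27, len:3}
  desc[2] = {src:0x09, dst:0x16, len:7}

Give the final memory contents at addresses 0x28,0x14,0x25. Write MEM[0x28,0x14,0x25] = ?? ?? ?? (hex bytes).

MEM[0x28,0x14,0x25] = 45 c1 a2

#0 dst[0x12+5] := {0x77,0x05,0xc1,0x1a,0x45}
#1 dst[0x27+3] := {0x1a,0x45,0x27}
#2 dst[0x16+7] := {0xe5,0x2d,0x77,0x05,0xc1,0x1a,0x45}
query mem[0x28]=0x45, mem[0x14]=0xc1, mem[0x25]=0xa2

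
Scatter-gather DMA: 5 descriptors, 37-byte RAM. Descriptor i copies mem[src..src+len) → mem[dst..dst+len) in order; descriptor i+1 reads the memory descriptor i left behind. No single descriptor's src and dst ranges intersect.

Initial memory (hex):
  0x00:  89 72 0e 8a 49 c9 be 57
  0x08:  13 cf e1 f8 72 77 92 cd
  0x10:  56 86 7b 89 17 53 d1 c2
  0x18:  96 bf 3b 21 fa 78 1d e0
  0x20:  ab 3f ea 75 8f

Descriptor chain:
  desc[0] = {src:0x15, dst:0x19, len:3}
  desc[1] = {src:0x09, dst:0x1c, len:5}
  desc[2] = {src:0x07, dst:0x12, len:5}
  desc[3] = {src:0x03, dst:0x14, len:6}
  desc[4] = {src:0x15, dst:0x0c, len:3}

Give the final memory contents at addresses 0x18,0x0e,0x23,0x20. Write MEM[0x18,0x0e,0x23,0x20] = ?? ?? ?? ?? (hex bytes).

D0: mem[0x19..0x1b] <- [53 d1 c2]
D1: mem[0x1c..0x20] <- [cf e1 f8 72 77]
D2: mem[0x12..0x16] <- [57 13 cf e1 f8]
D3: mem[0x14..0x19] <- [8a 49 c9 be 57 13]
D4: mem[0x0c..0x0e] <- [49 c9 be]
query mem[0x18]=0x57, mem[0x0e]=0xbe, mem[0x23]=0x75, mem[0x20]=0x77

MEM[0x18,0x0e,0x23,0x20] = 57 be 75 77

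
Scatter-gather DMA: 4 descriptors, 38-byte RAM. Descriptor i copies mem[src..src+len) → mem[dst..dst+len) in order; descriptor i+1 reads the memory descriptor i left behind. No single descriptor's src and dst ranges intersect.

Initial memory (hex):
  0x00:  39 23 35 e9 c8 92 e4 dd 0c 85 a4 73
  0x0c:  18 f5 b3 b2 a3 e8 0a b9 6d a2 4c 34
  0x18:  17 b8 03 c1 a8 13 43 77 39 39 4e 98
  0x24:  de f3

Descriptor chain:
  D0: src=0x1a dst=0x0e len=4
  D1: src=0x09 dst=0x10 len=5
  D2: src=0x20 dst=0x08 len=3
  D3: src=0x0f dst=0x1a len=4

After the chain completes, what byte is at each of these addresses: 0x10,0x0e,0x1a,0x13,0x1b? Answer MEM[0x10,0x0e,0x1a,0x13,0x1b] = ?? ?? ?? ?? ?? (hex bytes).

#0 dst[0x0e+4] := {0x03,0xc1,0xa8,0x13}
#1 dst[0x10+5] := {0x85,0xa4,0x73,0x18,0xf5}
#2 dst[0x08+3] := {0x39,0x39,0x4e}
#3 dst[0x1a+4] := {0xc1,0x85,0xa4,0x73}
query mem[0x10]=0x85, mem[0x0e]=0x03, mem[0x1a]=0xc1, mem[0x13]=0x18, mem[0x1b]=0x85

MEM[0x10,0x0e,0x1a,0x13,0x1b] = 85 03 c1 18 85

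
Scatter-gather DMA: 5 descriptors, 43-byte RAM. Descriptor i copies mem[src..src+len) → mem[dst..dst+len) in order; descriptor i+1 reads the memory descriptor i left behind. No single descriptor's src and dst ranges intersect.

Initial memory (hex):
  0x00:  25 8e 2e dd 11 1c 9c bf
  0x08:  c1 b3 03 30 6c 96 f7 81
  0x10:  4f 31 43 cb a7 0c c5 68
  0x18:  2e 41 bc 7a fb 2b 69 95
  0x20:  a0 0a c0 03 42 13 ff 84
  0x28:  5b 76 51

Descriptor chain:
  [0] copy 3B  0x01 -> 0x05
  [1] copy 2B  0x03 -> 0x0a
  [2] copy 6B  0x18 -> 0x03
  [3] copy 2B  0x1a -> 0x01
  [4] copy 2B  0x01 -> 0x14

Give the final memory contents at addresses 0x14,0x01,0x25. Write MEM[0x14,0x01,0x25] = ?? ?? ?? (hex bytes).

MEM[0x14,0x01,0x25] = bc bc 13

#0 dst[0x05+3] := {0x8e,0x2e,0xdd}
#1 dst[0x0a+2] := {0xdd,0x11}
#2 dst[0x03+6] := {0x2e,0x41,0xbc,0x7a,0xfb,0x2b}
#3 dst[0x01+2] := {0xbc,0x7a}
#4 dst[0x14+2] := {0xbc,0x7a}
query mem[0x14]=0xbc, mem[0x01]=0xbc, mem[0x25]=0x13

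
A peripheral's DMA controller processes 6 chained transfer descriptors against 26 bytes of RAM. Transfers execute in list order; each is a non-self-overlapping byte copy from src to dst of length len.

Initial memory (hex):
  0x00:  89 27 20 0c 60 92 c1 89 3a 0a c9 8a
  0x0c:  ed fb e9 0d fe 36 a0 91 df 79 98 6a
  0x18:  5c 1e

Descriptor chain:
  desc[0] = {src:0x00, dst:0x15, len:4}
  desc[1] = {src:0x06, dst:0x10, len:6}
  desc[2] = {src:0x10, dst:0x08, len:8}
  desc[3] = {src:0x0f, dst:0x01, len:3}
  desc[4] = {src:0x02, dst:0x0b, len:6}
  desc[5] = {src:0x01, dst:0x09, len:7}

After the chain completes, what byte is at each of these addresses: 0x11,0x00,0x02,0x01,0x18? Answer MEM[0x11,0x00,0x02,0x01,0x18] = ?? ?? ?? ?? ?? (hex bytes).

D0: mem[0x15..0x18] <- [89 27 20 0c]
D1: mem[0x10..0x15] <- [c1 89 3a 0a c9 8a]
D2: mem[0x08..0x0f] <- [c1 89 3a 0a c9 8a 27 20]
D3: mem[0x01..0x03] <- [20 c1 89]
D4: mem[0x0b..0x10] <- [c1 89 60 92 c1 89]
D5: mem[0x09..0x0f] <- [20 c1 89 60 92 c1 89]
query mem[0x11]=0x89, mem[0x00]=0x89, mem[0x02]=0xc1, mem[0x01]=0x20, mem[0x18]=0x0c

MEM[0x11,0x00,0x02,0x01,0x18] = 89 89 c1 20 0c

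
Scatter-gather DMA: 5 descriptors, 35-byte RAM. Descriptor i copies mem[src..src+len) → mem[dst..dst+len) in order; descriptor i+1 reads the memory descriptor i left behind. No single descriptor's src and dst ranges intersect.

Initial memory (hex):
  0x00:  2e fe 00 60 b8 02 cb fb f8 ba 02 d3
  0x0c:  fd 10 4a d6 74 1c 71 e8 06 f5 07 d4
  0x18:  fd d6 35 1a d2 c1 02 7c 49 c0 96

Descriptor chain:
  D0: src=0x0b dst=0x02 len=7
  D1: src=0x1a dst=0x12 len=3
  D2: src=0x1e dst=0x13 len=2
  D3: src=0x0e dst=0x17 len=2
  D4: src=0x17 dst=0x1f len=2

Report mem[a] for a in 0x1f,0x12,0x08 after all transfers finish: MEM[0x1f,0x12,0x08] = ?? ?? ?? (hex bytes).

MEM[0x1f,0x12,0x08] = 4a 35 1c

  after D0: wrote 7B at 0x02 = d3fd104ad6741c
  after D1: wrote 3B at 0x12 = 351ad2
  after D2: wrote 2B at 0x13 = 027c
  after D3: wrote 2B at 0x17 = 4ad6
  after D4: wrote 2B at 0x1f = 4ad6
query mem[0x1f]=0x4a, mem[0x12]=0x35, mem[0x08]=0x1c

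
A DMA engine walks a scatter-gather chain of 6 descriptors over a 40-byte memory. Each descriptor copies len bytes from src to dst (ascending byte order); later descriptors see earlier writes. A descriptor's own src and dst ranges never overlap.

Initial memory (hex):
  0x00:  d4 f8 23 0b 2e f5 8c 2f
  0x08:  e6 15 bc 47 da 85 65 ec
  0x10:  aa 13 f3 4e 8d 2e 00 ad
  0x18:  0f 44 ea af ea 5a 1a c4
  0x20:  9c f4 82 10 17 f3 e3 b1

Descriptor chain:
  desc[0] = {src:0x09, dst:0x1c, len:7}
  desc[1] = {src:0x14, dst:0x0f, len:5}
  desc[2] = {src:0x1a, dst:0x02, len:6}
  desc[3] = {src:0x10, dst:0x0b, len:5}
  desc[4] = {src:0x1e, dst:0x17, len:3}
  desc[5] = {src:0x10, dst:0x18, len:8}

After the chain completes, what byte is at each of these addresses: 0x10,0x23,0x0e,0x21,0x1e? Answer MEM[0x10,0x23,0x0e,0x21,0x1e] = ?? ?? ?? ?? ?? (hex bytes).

MEM[0x10,0x23,0x0e,0x21,0x1e] = 2e 10 0f 65 00

[0] 0x09->0x1c len=7 : 15 bc 47 da 85 65 ec
[1] 0x14->0x0f len=5 : 8d 2e 00 ad 0f
[2] 0x1a->0x02 len=6 : ea af 15 bc 47 da
[3] 0x10->0x0b len=5 : 2e 00 ad 0f 8d
[4] 0x1e->0x17 len=3 : 47 da 85
[5] 0x10->0x18 len=8 : 2e 00 ad 0f 8d 2e 00 47
query mem[0x10]=0x2e, mem[0x23]=0x10, mem[0x0e]=0x0f, mem[0x21]=0x65, mem[0x1e]=0x00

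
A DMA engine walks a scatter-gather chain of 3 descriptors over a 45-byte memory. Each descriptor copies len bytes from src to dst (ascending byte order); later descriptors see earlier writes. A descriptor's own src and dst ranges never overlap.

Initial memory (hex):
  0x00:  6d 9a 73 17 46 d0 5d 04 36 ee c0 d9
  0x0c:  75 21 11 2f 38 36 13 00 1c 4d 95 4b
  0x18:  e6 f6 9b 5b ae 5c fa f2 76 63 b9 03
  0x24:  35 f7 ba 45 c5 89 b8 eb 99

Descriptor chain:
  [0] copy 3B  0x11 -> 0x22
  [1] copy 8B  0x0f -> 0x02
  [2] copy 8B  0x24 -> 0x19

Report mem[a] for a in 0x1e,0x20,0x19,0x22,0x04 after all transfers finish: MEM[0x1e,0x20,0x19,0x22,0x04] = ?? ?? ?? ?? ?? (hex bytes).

MEM[0x1e,0x20,0x19,0x22,0x04] = 89 eb 00 36 36

D0: mem[0x22..0x24] <- [36 13 00]
D1: mem[0x02..0x09] <- [2f 38 36 13 00 1c 4d 95]
D2: mem[0x19..0x20] <- [00 f7 ba 45 c5 89 b8 eb]
query mem[0x1e]=0x89, mem[0x20]=0xeb, mem[0x19]=0x00, mem[0x22]=0x36, mem[0x04]=0x36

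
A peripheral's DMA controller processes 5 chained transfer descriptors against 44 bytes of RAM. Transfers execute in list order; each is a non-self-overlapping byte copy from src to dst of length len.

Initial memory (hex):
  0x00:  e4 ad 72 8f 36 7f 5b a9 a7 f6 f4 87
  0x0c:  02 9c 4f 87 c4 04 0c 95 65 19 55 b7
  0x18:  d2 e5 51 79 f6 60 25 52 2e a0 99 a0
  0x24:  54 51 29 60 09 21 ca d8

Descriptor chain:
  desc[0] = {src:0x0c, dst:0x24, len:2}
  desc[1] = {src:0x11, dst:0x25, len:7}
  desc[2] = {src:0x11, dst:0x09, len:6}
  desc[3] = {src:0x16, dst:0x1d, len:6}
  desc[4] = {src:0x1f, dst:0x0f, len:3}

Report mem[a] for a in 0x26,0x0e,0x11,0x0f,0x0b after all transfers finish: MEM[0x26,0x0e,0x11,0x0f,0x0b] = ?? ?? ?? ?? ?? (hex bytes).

MEM[0x26,0x0e,0x11,0x0f,0x0b] = 0c 55 51 d2 95

  after D0: wrote 2B at 0x24 = 029c
  after D1: wrote 7B at 0x25 = 040c95651955b7
  after D2: wrote 6B at 0x09 = 040c95651955
  after D3: wrote 6B at 0x1d = 55b7d2e55179
  after D4: wrote 3B at 0x0f = d2e551
query mem[0x26]=0x0c, mem[0x0e]=0x55, mem[0x11]=0x51, mem[0x0f]=0xd2, mem[0x0b]=0x95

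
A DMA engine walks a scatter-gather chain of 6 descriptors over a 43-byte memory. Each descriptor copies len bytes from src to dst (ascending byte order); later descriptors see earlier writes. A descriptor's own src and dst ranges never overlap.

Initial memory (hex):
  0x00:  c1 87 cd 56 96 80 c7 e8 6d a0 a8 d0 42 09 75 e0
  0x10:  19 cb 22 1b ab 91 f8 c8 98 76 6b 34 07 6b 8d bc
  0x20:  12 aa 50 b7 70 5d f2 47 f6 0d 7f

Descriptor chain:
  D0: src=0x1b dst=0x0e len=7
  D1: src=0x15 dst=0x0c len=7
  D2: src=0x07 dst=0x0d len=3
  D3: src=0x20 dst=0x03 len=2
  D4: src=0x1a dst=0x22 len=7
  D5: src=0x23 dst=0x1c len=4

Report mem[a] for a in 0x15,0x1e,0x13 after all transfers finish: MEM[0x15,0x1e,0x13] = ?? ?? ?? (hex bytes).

MEM[0x15,0x1e,0x13] = 91 6b 12

D0: mem[0x0e..0x14] <- [34 07 6b 8d bc 12 aa]
D1: mem[0x0c..0x12] <- [91 f8 c8 98 76 6b 34]
D2: mem[0x0d..0x0f] <- [e8 6d a0]
D3: mem[0x03..0x04] <- [12 aa]
D4: mem[0x22..0x28] <- [6b 34 07 6b 8d bc 12]
D5: mem[0x1c..0x1f] <- [34 07 6b 8d]
query mem[0x15]=0x91, mem[0x1e]=0x6b, mem[0x13]=0x12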